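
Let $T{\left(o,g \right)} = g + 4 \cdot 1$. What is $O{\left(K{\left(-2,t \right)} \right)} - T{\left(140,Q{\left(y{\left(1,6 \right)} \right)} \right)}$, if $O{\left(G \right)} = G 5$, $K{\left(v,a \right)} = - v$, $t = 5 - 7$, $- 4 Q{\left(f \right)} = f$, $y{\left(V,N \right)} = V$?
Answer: $\frac{25}{4} \approx 6.25$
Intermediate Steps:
$Q{\left(f \right)} = - \frac{f}{4}$
$T{\left(o,g \right)} = 4 + g$ ($T{\left(o,g \right)} = g + 4 = 4 + g$)
$t = -2$
$O{\left(G \right)} = 5 G$
$O{\left(K{\left(-2,t \right)} \right)} - T{\left(140,Q{\left(y{\left(1,6 \right)} \right)} \right)} = 5 \left(\left(-1\right) \left(-2\right)\right) - \left(4 - \frac{1}{4}\right) = 5 \cdot 2 - \left(4 - \frac{1}{4}\right) = 10 - \frac{15}{4} = \frac{25}{4}$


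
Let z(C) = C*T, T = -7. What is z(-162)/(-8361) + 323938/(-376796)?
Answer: -174207349/175021742 ≈ -0.99535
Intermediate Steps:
z(C) = -7*C (z(C) = C*(-7) = -7*C)
z(-162)/(-8361) + 323938/(-376796) = -7*(-162)/(-8361) + 323938/(-376796) = 1134*(-1/8361) + 323938*(-1/376796) = -126/929 - 161969/188398 = -174207349/175021742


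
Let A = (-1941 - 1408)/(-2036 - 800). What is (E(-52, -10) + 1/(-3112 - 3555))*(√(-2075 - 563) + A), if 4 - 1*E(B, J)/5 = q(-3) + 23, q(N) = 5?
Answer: -2679337309/18907612 - 800041*I*√2638/6667 ≈ -141.71 - 6163.4*I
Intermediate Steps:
E(B, J) = -120 (E(B, J) = 20 - 5*(5 + 23) = 20 - 5*28 = 20 - 140 = -120)
A = 3349/2836 (A = -3349/(-2836) = -3349*(-1/2836) = 3349/2836 ≈ 1.1809)
(E(-52, -10) + 1/(-3112 - 3555))*(√(-2075 - 563) + A) = (-120 + 1/(-3112 - 3555))*(√(-2075 - 563) + 3349/2836) = (-120 + 1/(-6667))*(√(-2638) + 3349/2836) = (-120 - 1/6667)*(I*√2638 + 3349/2836) = -800041*(3349/2836 + I*√2638)/6667 = -2679337309/18907612 - 800041*I*√2638/6667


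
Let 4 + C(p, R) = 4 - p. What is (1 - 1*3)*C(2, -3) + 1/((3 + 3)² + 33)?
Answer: 277/69 ≈ 4.0145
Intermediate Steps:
C(p, R) = -p (C(p, R) = -4 + (4 - p) = -p)
(1 - 1*3)*C(2, -3) + 1/((3 + 3)² + 33) = (1 - 1*3)*(-1*2) + 1/((3 + 3)² + 33) = (1 - 3)*(-2) + 1/(6² + 33) = -2*(-2) + 1/(36 + 33) = 4 + 1/69 = 277/69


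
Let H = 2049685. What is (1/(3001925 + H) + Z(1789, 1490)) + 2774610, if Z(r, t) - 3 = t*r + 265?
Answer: 27483223585681/5051610 ≈ 5.4405e+6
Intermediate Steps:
Z(r, t) = 268 + r*t (Z(r, t) = 3 + (t*r + 265) = 3 + (r*t + 265) = 3 + (265 + r*t) = 268 + r*t)
(1/(3001925 + H) + Z(1789, 1490)) + 2774610 = (1/(3001925 + 2049685) + (268 + 1789*1490)) + 2774610 = (1/5051610 + (268 + 2665610)) + 2774610 = (1/5051610 + 2665878) + 2774610 = 13466975963581/5051610 + 2774610 = 27483223585681/5051610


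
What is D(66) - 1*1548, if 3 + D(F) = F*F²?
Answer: 285945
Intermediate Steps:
D(F) = -3 + F³ (D(F) = -3 + F*F² = -3 + F³)
D(66) - 1*1548 = (-3 + 66³) - 1*1548 = (-3 + 287496) - 1548 = 287493 - 1548 = 285945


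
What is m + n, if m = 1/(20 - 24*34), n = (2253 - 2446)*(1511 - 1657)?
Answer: 22429687/796 ≈ 28178.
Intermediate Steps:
n = 28178 (n = -193*(-146) = 28178)
m = -1/796 (m = 1/(20 - 816) = 1/(-796) = -1/796 ≈ -0.0012563)
m + n = -1/796 + 28178 = 22429687/796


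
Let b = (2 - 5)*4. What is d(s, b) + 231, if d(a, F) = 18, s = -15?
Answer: 249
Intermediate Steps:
b = -12 (b = -3*4 = -12)
d(s, b) + 231 = 18 + 231 = 249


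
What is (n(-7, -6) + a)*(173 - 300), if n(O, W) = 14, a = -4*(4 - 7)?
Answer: -3302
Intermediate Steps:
a = 12 (a = -4*(-3) = 12)
(n(-7, -6) + a)*(173 - 300) = (14 + 12)*(173 - 300) = 26*(-127) = -3302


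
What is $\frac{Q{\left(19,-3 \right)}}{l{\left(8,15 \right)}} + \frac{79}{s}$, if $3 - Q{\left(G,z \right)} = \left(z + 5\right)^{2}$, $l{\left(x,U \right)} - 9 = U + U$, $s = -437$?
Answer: $- \frac{3518}{17043} \approx -0.20642$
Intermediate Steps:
$l{\left(x,U \right)} = 9 + 2 U$ ($l{\left(x,U \right)} = 9 + \left(U + U\right) = 9 + 2 U$)
$Q{\left(G,z \right)} = 3 - \left(5 + z\right)^{2}$ ($Q{\left(G,z \right)} = 3 - \left(z + 5\right)^{2} = 3 - \left(5 + z\right)^{2}$)
$\frac{Q{\left(19,-3 \right)}}{l{\left(8,15 \right)}} + \frac{79}{s} = \frac{3 - \left(5 - 3\right)^{2}}{9 + 2 \cdot 15} + \frac{79}{-437} = \frac{3 - 2^{2}}{9 + 30} + 79 \left(- \frac{1}{437}\right) = \frac{3 - 4}{39} - \frac{79}{437} = \left(3 - 4\right) \frac{1}{39} - \frac{79}{437} = \left(-1\right) \frac{1}{39} - \frac{79}{437} = - \frac{1}{39} - \frac{79}{437} = - \frac{3518}{17043}$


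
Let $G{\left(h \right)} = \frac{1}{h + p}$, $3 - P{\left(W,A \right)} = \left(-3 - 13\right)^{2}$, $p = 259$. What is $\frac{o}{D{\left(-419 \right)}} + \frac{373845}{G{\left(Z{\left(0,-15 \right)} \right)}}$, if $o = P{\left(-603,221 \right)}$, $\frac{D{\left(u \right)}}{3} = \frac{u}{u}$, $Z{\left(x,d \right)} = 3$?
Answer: $\frac{293841917}{3} \approx 9.7947 \cdot 10^{7}$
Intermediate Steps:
$P{\left(W,A \right)} = -253$ ($P{\left(W,A \right)} = 3 - \left(-3 - 13\right)^{2} = 3 - \left(-16\right)^{2} = 3 - 256 = -253$)
$D{\left(u \right)} = 3$ ($D{\left(u \right)} = 3 \frac{u}{u} = 3 \cdot 1 = 3$)
$G{\left(h \right)} = \frac{1}{259 + h}$ ($G{\left(h \right)} = \frac{1}{h + 259} = \frac{1}{259 + h}$)
$o = -253$
$\frac{o}{D{\left(-419 \right)}} + \frac{373845}{G{\left(Z{\left(0,-15 \right)} \right)}} = - \frac{253}{3} + \frac{373845}{\frac{1}{259 + 3}} = \left(-253\right) \frac{1}{3} + \frac{373845}{\frac{1}{262}} = - \frac{253}{3} + 373845 \frac{1}{\frac{1}{262}} = - \frac{253}{3} + 373845 \cdot 262 = - \frac{253}{3} + 97947390 = \frac{293841917}{3}$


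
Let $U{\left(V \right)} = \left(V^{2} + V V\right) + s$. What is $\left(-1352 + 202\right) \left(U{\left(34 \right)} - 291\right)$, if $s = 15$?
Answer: $-2341400$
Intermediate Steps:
$U{\left(V \right)} = 15 + 2 V^{2}$ ($U{\left(V \right)} = \left(V^{2} + V V\right) + 15 = \left(V^{2} + V^{2}\right) + 15 = 2 V^{2} + 15 = 15 + 2 V^{2}$)
$\left(-1352 + 202\right) \left(U{\left(34 \right)} - 291\right) = \left(-1352 + 202\right) \left(\left(15 + 2 \cdot 34^{2}\right) - 291\right) = - 1150 \left(\left(15 + 2 \cdot 1156\right) - 291\right) = - 1150 \left(\left(15 + 2312\right) - 291\right) = - 1150 \left(2327 - 291\right) = \left(-1150\right) 2036 = -2341400$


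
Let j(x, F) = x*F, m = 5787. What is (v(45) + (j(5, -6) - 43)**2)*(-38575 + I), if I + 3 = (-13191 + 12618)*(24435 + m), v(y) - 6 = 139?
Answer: -95005561616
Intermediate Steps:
v(y) = 145 (v(y) = 6 + 139 = 145)
j(x, F) = F*x
I = -17317209 (I = -3 + (-13191 + 12618)*(24435 + 5787) = -3 - 573*30222 = -3 - 17317206 = -17317209)
(v(45) + (j(5, -6) - 43)**2)*(-38575 + I) = (145 + (-6*5 - 43)**2)*(-38575 - 17317209) = (145 + (-30 - 43)**2)*(-17355784) = (145 + (-73)**2)*(-17355784) = (145 + 5329)*(-17355784) = 5474*(-17355784) = -95005561616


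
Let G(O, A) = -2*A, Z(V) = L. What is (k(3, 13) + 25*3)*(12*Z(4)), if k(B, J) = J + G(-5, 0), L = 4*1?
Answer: 4224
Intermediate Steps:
L = 4
Z(V) = 4
k(B, J) = J (k(B, J) = J - 2*0 = J + 0 = J)
(k(3, 13) + 25*3)*(12*Z(4)) = (13 + 25*3)*(12*4) = (13 + 75)*48 = 88*48 = 4224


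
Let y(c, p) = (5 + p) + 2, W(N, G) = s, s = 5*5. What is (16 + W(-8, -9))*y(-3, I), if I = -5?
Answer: 82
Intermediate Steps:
s = 25
W(N, G) = 25
y(c, p) = 7 + p
(16 + W(-8, -9))*y(-3, I) = (16 + 25)*(7 - 5) = 41*2 = 82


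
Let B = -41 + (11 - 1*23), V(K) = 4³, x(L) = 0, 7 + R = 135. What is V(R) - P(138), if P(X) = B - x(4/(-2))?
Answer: 117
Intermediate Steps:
R = 128 (R = -7 + 135 = 128)
V(K) = 64
B = -53 (B = -41 + (11 - 23) = -41 - 12 = -53)
P(X) = -53 (P(X) = -53 - 1*0 = -53 + 0 = -53)
V(R) - P(138) = 64 - 1*(-53) = 64 + 53 = 117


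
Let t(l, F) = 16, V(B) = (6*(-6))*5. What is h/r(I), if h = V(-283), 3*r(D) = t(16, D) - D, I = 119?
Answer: 540/103 ≈ 5.2427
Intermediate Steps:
V(B) = -180 (V(B) = -36*5 = -180)
r(D) = 16/3 - D/3 (r(D) = (16 - D)/3 = 16/3 - D/3)
h = -180
h/r(I) = -180/(16/3 - 1/3*119) = -180/(16/3 - 119/3) = -180/(-103/3) = -180*(-3/103) = 540/103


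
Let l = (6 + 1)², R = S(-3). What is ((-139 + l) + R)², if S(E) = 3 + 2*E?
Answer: 8649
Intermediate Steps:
R = -3 (R = 3 + 2*(-3) = 3 - 6 = -3)
l = 49 (l = 7² = 49)
((-139 + l) + R)² = ((-139 + 49) - 3)² = (-90 - 3)² = (-93)² = 8649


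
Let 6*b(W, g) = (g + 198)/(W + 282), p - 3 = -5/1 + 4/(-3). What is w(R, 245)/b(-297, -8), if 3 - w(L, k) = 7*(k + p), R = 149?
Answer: 15198/19 ≈ 799.89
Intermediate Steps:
p = -10/3 (p = 3 + (-5/1 + 4/(-3)) = 3 + (-5*1 + 4*(-⅓)) = 3 + (-5 - 4/3) = 3 - 19/3 = -10/3 ≈ -3.3333)
b(W, g) = (198 + g)/(6*(282 + W)) (b(W, g) = ((g + 198)/(W + 282))/6 = ((198 + g)/(282 + W))/6 = (198 + g)/(6*(282 + W)))
w(L, k) = 79/3 - 7*k (w(L, k) = 3 - 7*(k - 10/3) = 3 - 7*(-10/3 + k) = 3 - (-70/3 + 7*k) = 3 + (70/3 - 7*k) = 79/3 - 7*k)
w(R, 245)/b(-297, -8) = (79/3 - 7*245)/(((198 - 8)/(6*(282 - 297)))) = (79/3 - 1715)/(((⅙)*190/(-15))) = -5066/(3*((⅙)*(-1/15)*190)) = -5066/(3*(-19/9)) = -5066/3*(-9/19) = 15198/19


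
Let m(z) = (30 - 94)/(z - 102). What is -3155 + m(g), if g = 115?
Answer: -41079/13 ≈ -3159.9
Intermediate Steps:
m(z) = -64/(-102 + z)
-3155 + m(g) = -3155 - 64/(-102 + 115) = -3155 - 64/13 = -41079/13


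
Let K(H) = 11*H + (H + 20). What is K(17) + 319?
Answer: 543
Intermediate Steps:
K(H) = 20 + 12*H (K(H) = 11*H + (20 + H) = 20 + 12*H)
K(17) + 319 = (20 + 12*17) + 319 = (20 + 204) + 319 = 224 + 319 = 543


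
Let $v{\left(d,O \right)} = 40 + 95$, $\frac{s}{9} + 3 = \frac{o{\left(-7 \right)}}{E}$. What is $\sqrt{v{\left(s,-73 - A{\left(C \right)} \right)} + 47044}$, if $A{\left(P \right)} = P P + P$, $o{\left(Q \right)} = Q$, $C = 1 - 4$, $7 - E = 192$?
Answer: $\sqrt{47179} \approx 217.21$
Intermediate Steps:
$E = -185$ ($E = 7 - 192 = -185$)
$C = -3$ ($C = 1 - 4 = -3$)
$A{\left(P \right)} = P + P^{2}$ ($A{\left(P \right)} = P^{2} + P = P + P^{2}$)
$s = - \frac{4932}{185}$ ($s = -27 + 9 \left(- \frac{7}{-185}\right) = -27 + 9 \left(\left(-7\right) \left(- \frac{1}{185}\right)\right) = -27 + 9 \cdot \frac{7}{185} = -27 + \frac{63}{185} = - \frac{4932}{185} \approx -26.659$)
$v{\left(d,O \right)} = 135$
$\sqrt{v{\left(s,-73 - A{\left(C \right)} \right)} + 47044} = \sqrt{135 + 47044} = \sqrt{47179}$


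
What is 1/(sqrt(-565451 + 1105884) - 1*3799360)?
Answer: -3799360/14435135869167 - sqrt(540433)/14435135869167 ≈ -2.6325e-7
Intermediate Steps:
1/(sqrt(-565451 + 1105884) - 1*3799360) = 1/(sqrt(540433) - 3799360) = 1/(-3799360 + sqrt(540433))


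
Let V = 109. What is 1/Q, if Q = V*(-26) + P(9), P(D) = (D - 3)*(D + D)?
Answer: -1/2726 ≈ -0.00036684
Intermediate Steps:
P(D) = 2*D*(-3 + D) (P(D) = (-3 + D)*(2*D) = 2*D*(-3 + D))
Q = -2726 (Q = 109*(-26) + 2*9*(-3 + 9) = -2834 + 2*9*6 = -2834 + 108 = -2726)
1/Q = 1/(-2726) = -1/2726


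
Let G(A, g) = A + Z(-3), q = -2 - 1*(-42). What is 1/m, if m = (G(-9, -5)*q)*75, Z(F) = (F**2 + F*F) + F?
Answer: 1/18000 ≈ 5.5556e-5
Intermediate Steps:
q = 40 (q = -2 + 42 = 40)
Z(F) = F + 2*F**2 (Z(F) = (F**2 + F**2) + F = 2*F**2 + F = F + 2*F**2)
G(A, g) = 15 + A (G(A, g) = A - 3*(1 + 2*(-3)) = A - 3*(1 - 6) = A - 3*(-5) = A + 15 = 15 + A)
m = 18000 (m = ((15 - 9)*40)*75 = (6*40)*75 = 240*75 = 18000)
1/m = 1/18000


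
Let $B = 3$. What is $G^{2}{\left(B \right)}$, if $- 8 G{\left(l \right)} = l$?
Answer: $\frac{9}{64} \approx 0.14063$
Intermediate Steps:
$G{\left(l \right)} = - \frac{l}{8}$
$G^{2}{\left(B \right)} = \left(\left(- \frac{1}{8}\right) 3\right)^{2} = \left(- \frac{3}{8}\right)^{2} = \frac{9}{64}$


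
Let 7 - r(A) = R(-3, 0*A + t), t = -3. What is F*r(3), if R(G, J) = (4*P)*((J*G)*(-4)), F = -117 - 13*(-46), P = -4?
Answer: -273689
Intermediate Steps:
F = 481 (F = -117 + 598 = 481)
R(G, J) = 64*G*J (R(G, J) = (4*(-4))*((J*G)*(-4)) = -16*G*J*(-4) = -(-64)*G*J = 64*G*J)
r(A) = -569 (r(A) = 7 - 64*(-3)*(0*A - 3) = 7 - 64*(-3)*(0 - 3) = 7 - 64*(-3)*(-3) = 7 - 1*576 = 7 - 576 = -569)
F*r(3) = 481*(-569) = -273689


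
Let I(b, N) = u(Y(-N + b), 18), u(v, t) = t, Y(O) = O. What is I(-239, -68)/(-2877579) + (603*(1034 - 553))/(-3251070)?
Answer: -1144965933/12832936570 ≈ -0.089221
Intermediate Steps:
I(b, N) = 18
I(-239, -68)/(-2877579) + (603*(1034 - 553))/(-3251070) = 18/(-2877579) + (603*(1034 - 553))/(-3251070) = 18*(-1/2877579) + (603*481)*(-1/3251070) = -2/319731 + 290043*(-1/3251070) = -2/319731 - 32227/361230 = -1144965933/12832936570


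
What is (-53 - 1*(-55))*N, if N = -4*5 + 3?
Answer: -34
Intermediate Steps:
N = -17 (N = -20 + 3 = -17)
(-53 - 1*(-55))*N = (-53 - 1*(-55))*(-17) = (-53 + 55)*(-17) = 2*(-17) = -34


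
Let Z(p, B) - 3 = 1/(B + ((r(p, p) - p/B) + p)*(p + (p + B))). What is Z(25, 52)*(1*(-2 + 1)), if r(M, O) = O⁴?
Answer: -3108011657/1036003877 ≈ -3.0000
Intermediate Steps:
Z(p, B) = 3 + 1/(B + (B + 2*p)*(p + p⁴ - p/B)) (Z(p, B) = 3 + 1/(B + ((p⁴ - p/B) + p)*(p + (p + B))) = 3 + 1/(B + ((p⁴ - p/B) + p)*(p + (B + p))) = 3 + 1/(B + (p + p⁴ - p/B)*(B + 2*p)) = 3 + 1/(B + (B + 2*p)*(p + p⁴ - p/B)))
Z(25, 52)*(1*(-2 + 1)) = ((52 - 6*25² + 3*52² - 3*52*25 + 3*25*52² + 3*52²*25⁴ + 6*52*25² + 6*52*25⁵)/(52² - 2*25² + 25*52² + 52²*25⁴ - 1*52*25 + 2*52*25² + 2*52*25⁵))*(1*(-2 + 1)) = ((52 - 6*625 + 3*2704 - 3900 + 3*25*2704 + 3*2704*390625 + 6*52*625 + 6*52*9765625)/(2704 - 2*625 + 25*2704 + 2704*390625 - 1300 + 2*52*625 + 2*52*9765625))*(1*(-1)) = ((52 - 3750 + 8112 - 3900 + 202800 + 3168750000 + 195000 + 3046875000)/(2704 - 1250 + 67600 + 1056250000 - 1300 + 65000 + 1015625000))*(-1) = (6216023314/2072007754)*(-1) = ((1/2072007754)*6216023314)*(-1) = (3108011657/1036003877)*(-1) = -3108011657/1036003877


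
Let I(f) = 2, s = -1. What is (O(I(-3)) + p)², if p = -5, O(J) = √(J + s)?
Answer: 16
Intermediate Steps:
O(J) = √(-1 + J) (O(J) = √(J - 1) = √(-1 + J))
(O(I(-3)) + p)² = (√(-1 + 2) - 5)² = (√1 - 5)² = (1 - 5)² = (-4)² = 16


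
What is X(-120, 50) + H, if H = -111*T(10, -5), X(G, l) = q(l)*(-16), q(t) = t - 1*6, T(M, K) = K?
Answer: -149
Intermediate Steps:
q(t) = -6 + t (q(t) = t - 6 = -6 + t)
X(G, l) = 96 - 16*l (X(G, l) = (-6 + l)*(-16) = 96 - 16*l)
H = 555 (H = -111*(-5) = 555)
X(-120, 50) + H = (96 - 16*50) + 555 = (96 - 800) + 555 = -704 + 555 = -149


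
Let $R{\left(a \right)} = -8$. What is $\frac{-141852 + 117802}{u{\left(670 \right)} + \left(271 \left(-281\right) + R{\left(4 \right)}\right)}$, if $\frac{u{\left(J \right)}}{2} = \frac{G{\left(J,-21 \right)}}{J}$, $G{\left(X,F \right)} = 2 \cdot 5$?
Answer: $\frac{1611350}{5102651} \approx 0.31579$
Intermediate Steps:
$G{\left(X,F \right)} = 10$
$u{\left(J \right)} = \frac{20}{J}$ ($u{\left(J \right)} = 2 \frac{10}{J} = \frac{20}{J}$)
$\frac{-141852 + 117802}{u{\left(670 \right)} + \left(271 \left(-281\right) + R{\left(4 \right)}\right)} = \frac{-141852 + 117802}{\frac{20}{670} + \left(271 \left(-281\right) - 8\right)} = - \frac{24050}{20 \cdot \frac{1}{670} - 76159} = - \frac{24050}{\frac{2}{67} - 76159} = - \frac{24050}{- \frac{5102651}{67}} = \left(-24050\right) \left(- \frac{67}{5102651}\right) = \frac{1611350}{5102651}$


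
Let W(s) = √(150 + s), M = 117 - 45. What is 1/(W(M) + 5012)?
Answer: 2506/12559961 - √222/25119922 ≈ 0.00019893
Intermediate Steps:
M = 72
1/(W(M) + 5012) = 1/(√(150 + 72) + 5012) = 1/(√222 + 5012) = 1/(5012 + √222)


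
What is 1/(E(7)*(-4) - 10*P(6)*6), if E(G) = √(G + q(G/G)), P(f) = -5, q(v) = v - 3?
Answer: 15/4496 + √5/22480 ≈ 0.0034358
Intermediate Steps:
q(v) = -3 + v
E(G) = √(-2 + G) (E(G) = √(G + (-3 + G/G)) = √(G + (-3 + 1)) = √(G - 2) = √(-2 + G))
1/(E(7)*(-4) - 10*P(6)*6) = 1/(√(-2 + 7)*(-4) - 10*(-5)*6) = 1/(√5*(-4) + 50*6) = 1/(-4*√5 + 300) = 1/(300 - 4*√5)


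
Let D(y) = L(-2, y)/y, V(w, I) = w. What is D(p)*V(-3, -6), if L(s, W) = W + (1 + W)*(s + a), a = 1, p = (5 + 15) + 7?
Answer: 1/9 ≈ 0.11111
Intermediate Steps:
p = 27 (p = 20 + 7 = 27)
L(s, W) = W + (1 + W)*(1 + s) (L(s, W) = W + (1 + W)*(s + 1) = W + (1 + W)*(1 + s))
D(y) = -1/y (D(y) = (1 - 2 + 2*y + y*(-2))/y = (1 - 2 + 2*y - 2*y)/y = -1/y)
D(p)*V(-3, -6) = -1/27*(-3) = 1/9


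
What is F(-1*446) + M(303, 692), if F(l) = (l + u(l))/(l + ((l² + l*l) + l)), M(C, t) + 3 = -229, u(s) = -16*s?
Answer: -41293/178 ≈ -231.98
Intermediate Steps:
M(C, t) = -232 (M(C, t) = -3 - 229 = -232)
F(l) = -15*l/(2*l + 2*l²) (F(l) = (l - 16*l)/(l + ((l² + l*l) + l)) = (-15*l)/(l + ((l² + l²) + l)) = (-15*l)/(l + (2*l² + l)) = (-15*l)/(l + (l + 2*l²)) = (-15*l)/(2*l + 2*l²) = -15*l/(2*l + 2*l²))
F(-1*446) + M(303, 692) = -15/(2 + 2*(-1*446)) - 232 = -15/(2 + 2*(-446)) - 232 = -15/(2 - 892) - 232 = -15/(-890) - 232 = -15*(-1/890) - 232 = 3/178 - 232 = -41293/178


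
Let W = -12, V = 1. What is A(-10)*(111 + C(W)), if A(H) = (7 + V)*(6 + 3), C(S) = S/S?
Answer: 8064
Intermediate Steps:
C(S) = 1
A(H) = 72 (A(H) = (7 + 1)*(6 + 3) = 8*9 = 72)
A(-10)*(111 + C(W)) = 72*(111 + 1) = 72*112 = 8064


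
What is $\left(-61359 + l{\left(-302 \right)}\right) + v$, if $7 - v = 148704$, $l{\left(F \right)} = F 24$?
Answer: $-217304$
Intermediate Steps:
$l{\left(F \right)} = 24 F$
$v = -148697$ ($v = 7 - 148704 = -148697$)
$\left(-61359 + l{\left(-302 \right)}\right) + v = \left(-61359 + 24 \left(-302\right)\right) - 148697 = \left(-61359 - 7248\right) - 148697 = -68607 - 148697 = -217304$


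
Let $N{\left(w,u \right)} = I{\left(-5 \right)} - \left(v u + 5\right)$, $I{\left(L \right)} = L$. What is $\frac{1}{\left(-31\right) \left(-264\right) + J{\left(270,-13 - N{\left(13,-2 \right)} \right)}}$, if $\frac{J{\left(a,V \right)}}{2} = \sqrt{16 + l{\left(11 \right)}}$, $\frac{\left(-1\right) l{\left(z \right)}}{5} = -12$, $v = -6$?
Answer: $\frac{1023}{8372194} - \frac{\sqrt{19}}{16744388} \approx 0.00012193$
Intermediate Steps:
$l{\left(z \right)} = 60$ ($l{\left(z \right)} = \left(-5\right) \left(-12\right) = 60$)
$N{\left(w,u \right)} = -10 + 6 u$ ($N{\left(w,u \right)} = -5 - \left(- 6 u + 5\right) = -5 - \left(5 - 6 u\right) = -5 + \left(-5 + 6 u\right) = -10 + 6 u$)
$J{\left(a,V \right)} = 4 \sqrt{19}$ ($J{\left(a,V \right)} = 2 \sqrt{16 + 60} = 2 \sqrt{76} = 2 \cdot 2 \sqrt{19} = 4 \sqrt{19}$)
$\frac{1}{\left(-31\right) \left(-264\right) + J{\left(270,-13 - N{\left(13,-2 \right)} \right)}} = \frac{1}{\left(-31\right) \left(-264\right) + 4 \sqrt{19}} = \frac{1}{8184 + 4 \sqrt{19}}$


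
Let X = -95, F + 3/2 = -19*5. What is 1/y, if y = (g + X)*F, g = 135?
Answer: -1/3860 ≈ -0.00025907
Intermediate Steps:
F = -193/2 (F = -3/2 - 19*5 = -3/2 - 95 = -193/2 ≈ -96.500)
y = -3860 (y = (135 - 95)*(-193/2) = 40*(-193/2) = -3860)
1/y = 1/(-3860) = -1/3860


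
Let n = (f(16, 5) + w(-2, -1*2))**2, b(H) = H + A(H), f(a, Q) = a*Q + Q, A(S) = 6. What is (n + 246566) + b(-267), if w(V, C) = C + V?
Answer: 252866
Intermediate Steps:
f(a, Q) = Q + Q*a (f(a, Q) = Q*a + Q = Q + Q*a)
b(H) = 6 + H (b(H) = H + 6 = 6 + H)
n = 6561 (n = (5*(1 + 16) + (-1*2 - 2))**2 = (5*17 + (-2 - 2))**2 = (85 - 4)**2 = 81**2 = 6561)
(n + 246566) + b(-267) = (6561 + 246566) + (6 - 267) = 253127 - 261 = 252866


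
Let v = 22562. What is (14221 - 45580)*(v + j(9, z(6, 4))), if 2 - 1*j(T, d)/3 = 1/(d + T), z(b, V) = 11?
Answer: -14154104163/20 ≈ -7.0770e+8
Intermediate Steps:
j(T, d) = 6 - 3/(T + d) (j(T, d) = 6 - 3/(d + T) = 6 - 3/(T + d))
(14221 - 45580)*(v + j(9, z(6, 4))) = (14221 - 45580)*(22562 + 3*(-1 + 2*9 + 2*11)/(9 + 11)) = -31359*(22562 + 3*(-1 + 18 + 22)/20) = -31359*(22562 + 3*(1/20)*39) = -31359*(22562 + 117/20) = -31359*451357/20 = -14154104163/20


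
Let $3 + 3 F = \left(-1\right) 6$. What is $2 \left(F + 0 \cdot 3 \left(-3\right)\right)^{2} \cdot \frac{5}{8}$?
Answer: $\frac{45}{4} \approx 11.25$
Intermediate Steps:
$F = -3$ ($F = -1 + \frac{\left(-1\right) 6}{3} = -1 + \frac{1}{3} \left(-6\right) = -1 - 2 = -3$)
$2 \left(F + 0 \cdot 3 \left(-3\right)\right)^{2} \cdot \frac{5}{8} = 2 \left(-3 + 0 \cdot 3 \left(-3\right)\right)^{2} \cdot \frac{5}{8} = 2 \left(-3 + 0 \left(-3\right)\right)^{2} \cdot 5 \cdot \frac{1}{8} = 2 \left(-3 + 0\right)^{2} \cdot \frac{5}{8} = 2 \left(-3\right)^{2} \cdot \frac{5}{8} = 2 \cdot 9 \cdot \frac{5}{8} = 18 \cdot \frac{5}{8} = \frac{45}{4}$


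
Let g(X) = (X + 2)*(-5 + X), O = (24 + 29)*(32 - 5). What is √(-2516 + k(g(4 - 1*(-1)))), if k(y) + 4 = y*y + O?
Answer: 33*I ≈ 33.0*I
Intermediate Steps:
O = 1431 (O = 53*27 = 1431)
g(X) = (-5 + X)*(2 + X) (g(X) = (2 + X)*(-5 + X) = (-5 + X)*(2 + X))
k(y) = 1427 + y² (k(y) = -4 + (y*y + 1431) = -4 + (y² + 1431) = -4 + (1431 + y²) = 1427 + y²)
√(-2516 + k(g(4 - 1*(-1)))) = √(-2516 + (1427 + (-10 + (4 - 1*(-1))² - 3*(4 - 1*(-1)))²)) = √(-2516 + (1427 + (-10 + (4 + 1)² - 3*(4 + 1))²)) = √(-2516 + (1427 + (-10 + 5² - 3*5)²)) = √(-2516 + (1427 + (-10 + 25 - 15)²)) = √(-2516 + (1427 + 0²)) = √(-2516 + (1427 + 0)) = √(-2516 + 1427) = √(-1089) = 33*I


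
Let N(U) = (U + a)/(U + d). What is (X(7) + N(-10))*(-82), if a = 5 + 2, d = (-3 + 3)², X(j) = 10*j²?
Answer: -201023/5 ≈ -40205.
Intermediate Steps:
d = 0 (d = 0² = 0)
a = 7
N(U) = (7 + U)/U (N(U) = (U + 7)/(U + 0) = (7 + U)/U)
(X(7) + N(-10))*(-82) = (10*7² + (7 - 10)/(-10))*(-82) = (10*49 - ⅒*(-3))*(-82) = (490 + 3/10)*(-82) = (4903/10)*(-82) = -201023/5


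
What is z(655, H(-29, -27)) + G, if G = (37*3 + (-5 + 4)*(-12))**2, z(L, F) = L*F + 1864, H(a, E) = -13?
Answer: 8478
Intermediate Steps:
z(L, F) = 1864 + F*L (z(L, F) = F*L + 1864 = 1864 + F*L)
G = 15129 (G = (111 - 1*(-12))**2 = (111 + 12)**2 = 123**2 = 15129)
z(655, H(-29, -27)) + G = (1864 - 13*655) + 15129 = (1864 - 8515) + 15129 = -6651 + 15129 = 8478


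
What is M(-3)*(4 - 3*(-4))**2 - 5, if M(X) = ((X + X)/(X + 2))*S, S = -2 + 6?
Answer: 6139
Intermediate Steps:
S = 4
M(X) = 8*X/(2 + X) (M(X) = ((X + X)/(X + 2))*4 = ((2*X)/(2 + X))*4 = (2*X/(2 + X))*4 = 8*X/(2 + X))
M(-3)*(4 - 3*(-4))**2 - 5 = (8*(-3)/(2 - 3))*(4 - 3*(-4))**2 - 5 = (8*(-3)/(-1))*(4 + 12)**2 - 5 = (8*(-3)*(-1))*16**2 - 5 = 24*256 - 5 = 6144 - 5 = 6139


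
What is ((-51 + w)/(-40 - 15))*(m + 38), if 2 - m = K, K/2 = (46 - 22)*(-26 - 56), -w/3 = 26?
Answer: 512904/55 ≈ 9325.5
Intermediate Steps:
w = -78 (w = -3*26 = -78)
K = -3936 (K = 2*((46 - 22)*(-26 - 56)) = 2*(24*(-82)) = 2*(-1968) = -3936)
m = 3938 (m = 2 - 1*(-3936) = 2 + 3936 = 3938)
((-51 + w)/(-40 - 15))*(m + 38) = ((-51 - 78)/(-40 - 15))*(3938 + 38) = -129/(-55)*3976 = -129*(-1/55)*3976 = (129/55)*3976 = 512904/55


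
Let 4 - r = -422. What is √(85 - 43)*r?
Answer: 426*√42 ≈ 2760.8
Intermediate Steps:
r = 426 (r = 4 - 1*(-422) = 4 + 422 = 426)
√(85 - 43)*r = √(85 - 43)*426 = √42*426 = 426*√42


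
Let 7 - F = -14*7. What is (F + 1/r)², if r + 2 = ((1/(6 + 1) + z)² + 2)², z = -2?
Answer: 48769775063296/4420521169 ≈ 11033.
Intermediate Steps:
F = 105 (F = 7 - (-14)*7 = 7 - 1*(-98) = 7 + 98 = 105)
r = 66487/2401 (r = -2 + ((1/(6 + 1) - 2)² + 2)² = -2 + ((1/7 - 2)² + 2)² = -2 + ((⅐ - 2)² + 2)² = -2 + ((-13/7)² + 2)² = -2 + (169/49 + 2)² = -2 + (267/49)² = -2 + 71289/2401 = 66487/2401 ≈ 27.691)
(F + 1/r)² = (105 + 1/(66487/2401))² = (105 + 2401/66487)² = (6983536/66487)² = 48769775063296/4420521169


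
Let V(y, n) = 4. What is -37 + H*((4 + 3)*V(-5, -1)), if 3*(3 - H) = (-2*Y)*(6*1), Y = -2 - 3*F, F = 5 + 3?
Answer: -2865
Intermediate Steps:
F = 8
Y = -26 (Y = -2 - 3*8 = -2 - 24 = -26)
H = -101 (H = 3 - (-2*(-26))*6*1/3 = 3 - 52*6/3 = 3 - 1/3*312 = 3 - 104 = -101)
-37 + H*((4 + 3)*V(-5, -1)) = -37 - 101*(4 + 3)*4 = -37 - 707*4 = -37 - 101*28 = -37 - 2828 = -2865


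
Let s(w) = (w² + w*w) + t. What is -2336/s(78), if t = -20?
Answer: -584/3037 ≈ -0.19230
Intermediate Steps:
s(w) = -20 + 2*w² (s(w) = (w² + w*w) - 20 = (w² + w²) - 20 = 2*w² - 20 = -20 + 2*w²)
-2336/s(78) = -2336/(-20 + 2*78²) = -2336/(-20 + 2*6084) = -2336/(-20 + 12168) = -2336/12148 = -2336*1/12148 = -584/3037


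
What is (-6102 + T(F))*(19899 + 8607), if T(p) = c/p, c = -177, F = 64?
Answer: -5568718365/32 ≈ -1.7402e+8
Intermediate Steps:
T(p) = -177/p
(-6102 + T(F))*(19899 + 8607) = (-6102 - 177/64)*(19899 + 8607) = (-6102 - 177*1/64)*28506 = (-6102 - 177/64)*28506 = -390705/64*28506 = -5568718365/32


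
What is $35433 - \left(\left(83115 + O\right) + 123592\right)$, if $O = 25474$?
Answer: $-196748$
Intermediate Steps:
$35433 - \left(\left(83115 + O\right) + 123592\right) = 35433 - \left(\left(83115 + 25474\right) + 123592\right) = 35433 - \left(108589 + 123592\right) = 35433 - 232181 = -196748$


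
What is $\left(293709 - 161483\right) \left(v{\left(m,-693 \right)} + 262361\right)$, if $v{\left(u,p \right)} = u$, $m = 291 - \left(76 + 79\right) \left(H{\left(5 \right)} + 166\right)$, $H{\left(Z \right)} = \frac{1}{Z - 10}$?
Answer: $31331347378$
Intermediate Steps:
$H{\left(Z \right)} = \frac{1}{-10 + Z}$
$m = -25408$ ($m = 291 - \left(76 + 79\right) \left(\frac{1}{-10 + 5} + 166\right) = 291 - 155 \left(\frac{1}{-5} + 166\right) = 291 - 155 \left(- \frac{1}{5} + 166\right) = 291 - 155 \cdot \frac{829}{5} = 291 - 25699 = -25408$)
$\left(293709 - 161483\right) \left(v{\left(m,-693 \right)} + 262361\right) = \left(293709 - 161483\right) \left(-25408 + 262361\right) = 132226 \cdot 236953 = 31331347378$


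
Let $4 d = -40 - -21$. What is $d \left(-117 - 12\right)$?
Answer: $\frac{2451}{4} \approx 612.75$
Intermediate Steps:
$d = - \frac{19}{4}$ ($d = \frac{-40 - -21}{4} = \frac{-40 + 21}{4} = \frac{1}{4} \left(-19\right) = - \frac{19}{4} \approx -4.75$)
$d \left(-117 - 12\right) = - \frac{19 \left(-117 - 12\right)}{4} = \left(- \frac{19}{4}\right) \left(-129\right) = \frac{2451}{4}$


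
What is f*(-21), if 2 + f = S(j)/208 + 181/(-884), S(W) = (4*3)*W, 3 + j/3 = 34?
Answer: -29337/442 ≈ -66.373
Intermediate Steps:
j = 93 (j = -9 + 3*34 = -9 + 102 = 93)
S(W) = 12*W
f = 1397/442 (f = -2 + ((12*93)/208 + 181/(-884)) = -2 + (1116*(1/208) + 181*(-1/884)) = -2 + (279/52 - 181/884) = -2 + 2281/442 = 1397/442 ≈ 3.1606)
f*(-21) = (1397/442)*(-21) = -29337/442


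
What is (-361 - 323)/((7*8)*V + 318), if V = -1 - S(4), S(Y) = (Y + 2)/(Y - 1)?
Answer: -114/25 ≈ -4.5600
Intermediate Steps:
S(Y) = (2 + Y)/(-1 + Y)
V = -3 (V = -1 - (2 + 4)/(-1 + 4) = -1 - 6/3 = -1 - 1*2 = -1 - 2 = -3)
(-361 - 323)/((7*8)*V + 318) = (-361 - 323)/((7*8)*(-3) + 318) = -684/(56*(-3) + 318) = -684/(-168 + 318) = -684/150 = -684*1/150 = -114/25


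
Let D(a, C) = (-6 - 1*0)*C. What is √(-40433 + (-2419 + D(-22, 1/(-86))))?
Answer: 3*I*√8803691/43 ≈ 207.01*I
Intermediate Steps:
D(a, C) = -6*C (D(a, C) = (-6 + 0)*C = -6*C)
√(-40433 + (-2419 + D(-22, 1/(-86)))) = √(-40433 + (-2419 - 6/(-86))) = √(-40433 + (-2419 - 6*(-1/86))) = √(-40433 + (-2419 + 3/43)) = √(-40433 - 104014/43) = √(-1842633/43) = 3*I*√8803691/43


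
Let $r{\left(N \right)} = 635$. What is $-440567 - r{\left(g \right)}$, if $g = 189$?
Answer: $-441202$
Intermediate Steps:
$-440567 - r{\left(g \right)} = -440567 - 635 = -441202$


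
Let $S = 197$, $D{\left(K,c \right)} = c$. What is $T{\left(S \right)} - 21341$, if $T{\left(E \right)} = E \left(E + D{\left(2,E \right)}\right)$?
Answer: $56277$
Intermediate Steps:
$T{\left(E \right)} = 2 E^{2}$ ($T{\left(E \right)} = E \left(E + E\right) = E 2 E = 2 E^{2}$)
$T{\left(S \right)} - 21341 = 2 \cdot 197^{2} - 21341 = 2 \cdot 38809 - 21341 = 77618 - 21341 = 56277$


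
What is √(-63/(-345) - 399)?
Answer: 42*I*√2990/115 ≈ 19.97*I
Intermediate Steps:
√(-63/(-345) - 399) = √(-63*(-1/345) - 399) = √(21/115 - 399) = √(-45864/115) = 42*I*√2990/115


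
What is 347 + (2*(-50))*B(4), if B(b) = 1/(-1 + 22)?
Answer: 7187/21 ≈ 342.24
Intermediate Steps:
B(b) = 1/21
347 + (2*(-50))*B(4) = 347 + (2*(-50))*(1/21) = 347 - 100*1/21 = 347 - 100/21 = 7187/21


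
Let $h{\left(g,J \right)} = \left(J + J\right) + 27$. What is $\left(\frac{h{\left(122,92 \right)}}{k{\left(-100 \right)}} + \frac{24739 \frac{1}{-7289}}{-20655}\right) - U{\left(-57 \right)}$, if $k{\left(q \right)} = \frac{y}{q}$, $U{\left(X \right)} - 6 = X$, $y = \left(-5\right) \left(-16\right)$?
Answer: $- \frac{128121606089}{602217180} \approx -212.75$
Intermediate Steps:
$y = 80$
$U{\left(X \right)} = 6 + X$
$k{\left(q \right)} = \frac{80}{q}$
$h{\left(g,J \right)} = 27 + 2 J$ ($h{\left(g,J \right)} = 2 J + 27 = 27 + 2 J$)
$\left(\frac{h{\left(122,92 \right)}}{k{\left(-100 \right)}} + \frac{24739 \frac{1}{-7289}}{-20655}\right) - U{\left(-57 \right)} = \left(\frac{27 + 2 \cdot 92}{80 \frac{1}{-100}} + \frac{24739 \frac{1}{-7289}}{-20655}\right) - \left(6 - 57\right) = \left(\frac{27 + 184}{80 \left(- \frac{1}{100}\right)} + 24739 \left(- \frac{1}{7289}\right) \left(- \frac{1}{20655}\right)\right) - -51 = \left(\frac{211}{- \frac{4}{5}} - - \frac{24739}{150554295}\right) + 51 = \left(211 \left(- \frac{5}{4}\right) + \frac{24739}{150554295}\right) + 51 = \left(- \frac{1055}{4} + \frac{24739}{150554295}\right) + 51 = - \frac{158834682269}{602217180} + 51 = - \frac{128121606089}{602217180}$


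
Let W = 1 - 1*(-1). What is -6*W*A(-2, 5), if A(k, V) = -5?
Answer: 60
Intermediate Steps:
W = 2 (W = 1 + 1 = 2)
-6*W*A(-2, 5) = -12*(-5) = -6*(-10) = 60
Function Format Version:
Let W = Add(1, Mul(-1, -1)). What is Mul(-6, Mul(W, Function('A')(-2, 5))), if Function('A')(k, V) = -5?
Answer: 60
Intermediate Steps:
W = 2 (W = Add(1, 1) = 2)
Mul(-6, Mul(W, Function('A')(-2, 5))) = Mul(-6, Mul(2, -5)) = Mul(-6, -10) = 60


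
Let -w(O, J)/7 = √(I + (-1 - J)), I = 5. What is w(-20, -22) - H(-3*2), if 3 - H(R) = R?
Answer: -9 - 7*√26 ≈ -44.693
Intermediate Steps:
H(R) = 3 - R
w(O, J) = -7*√(4 - J) (w(O, J) = -7*√(5 + (-1 - J)) = -7*√(4 - J))
w(-20, -22) - H(-3*2) = -7*√(4 - 1*(-22)) - (3 - (-3)*2) = -7*√(4 + 22) - (3 - 1*(-6)) = -7*√26 - (3 + 6) = -7*√26 - 1*9 = -7*√26 - 9 = -9 - 7*√26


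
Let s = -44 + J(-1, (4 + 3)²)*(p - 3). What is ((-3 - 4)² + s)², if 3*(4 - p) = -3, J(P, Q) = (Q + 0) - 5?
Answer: 8649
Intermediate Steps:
J(P, Q) = -5 + Q (J(P, Q) = Q - 5 = -5 + Q)
p = 5 (p = 4 - ⅓*(-3) = 4 + 1 = 5)
s = 44 (s = -44 + (-5 + (4 + 3)²)*(5 - 3) = -44 + (-5 + 7²)*2 = -44 + (-5 + 49)*2 = -44 + 44*2 = -44 + 88 = 44)
((-3 - 4)² + s)² = ((-3 - 4)² + 44)² = ((-7)² + 44)² = (49 + 44)² = 93² = 8649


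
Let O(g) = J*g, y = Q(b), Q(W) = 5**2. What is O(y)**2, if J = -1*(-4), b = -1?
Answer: 10000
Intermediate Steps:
J = 4
Q(W) = 25
y = 25
O(g) = 4*g
O(y)**2 = (4*25)**2 = 100**2 = 10000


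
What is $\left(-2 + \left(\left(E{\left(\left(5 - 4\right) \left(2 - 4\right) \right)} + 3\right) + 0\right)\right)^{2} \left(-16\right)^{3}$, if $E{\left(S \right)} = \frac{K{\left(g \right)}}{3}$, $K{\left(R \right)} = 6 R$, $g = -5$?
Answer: $-331776$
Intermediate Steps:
$E{\left(S \right)} = -10$ ($E{\left(S \right)} = \frac{6 \left(-5\right)}{3} = \left(-30\right) \frac{1}{3} = -10$)
$\left(-2 + \left(\left(E{\left(\left(5 - 4\right) \left(2 - 4\right) \right)} + 3\right) + 0\right)\right)^{2} \left(-16\right)^{3} = \left(-2 + \left(\left(-10 + 3\right) + 0\right)\right)^{2} \left(-16\right)^{3} = \left(-2 + \left(-7 + 0\right)\right)^{2} \left(-4096\right) = \left(-2 - 7\right)^{2} \left(-4096\right) = \left(-9\right)^{2} \left(-4096\right) = 81 \left(-4096\right) = -331776$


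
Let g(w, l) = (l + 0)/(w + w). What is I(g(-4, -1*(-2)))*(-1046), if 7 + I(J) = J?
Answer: 15167/2 ≈ 7583.5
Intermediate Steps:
g(w, l) = l/(2*w) (g(w, l) = l/((2*w)) = l*(1/(2*w)) = l/(2*w))
I(J) = -7 + J
I(g(-4, -1*(-2)))*(-1046) = (-7 + (½)*(-1*(-2))/(-4))*(-1046) = (-7 + (½)*2*(-¼))*(-1046) = (-7 - ¼)*(-1046) = -29/4*(-1046) = 15167/2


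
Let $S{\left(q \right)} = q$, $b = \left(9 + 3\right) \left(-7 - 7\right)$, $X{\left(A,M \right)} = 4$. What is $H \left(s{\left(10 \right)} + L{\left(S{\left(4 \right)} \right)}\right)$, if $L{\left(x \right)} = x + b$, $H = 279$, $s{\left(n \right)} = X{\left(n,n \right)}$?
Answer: $-44640$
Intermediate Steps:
$s{\left(n \right)} = 4$
$b = -168$ ($b = 12 \left(-14\right) = -168$)
$L{\left(x \right)} = -168 + x$ ($L{\left(x \right)} = x - 168 = -168 + x$)
$H \left(s{\left(10 \right)} + L{\left(S{\left(4 \right)} \right)}\right) = 279 \left(4 + \left(-168 + 4\right)\right) = 279 \left(4 - 164\right) = 279 \left(-160\right) = -44640$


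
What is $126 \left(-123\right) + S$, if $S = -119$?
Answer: $-15617$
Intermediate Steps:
$126 \left(-123\right) + S = 126 \left(-123\right) - 119 = -15498 - 119 = -15617$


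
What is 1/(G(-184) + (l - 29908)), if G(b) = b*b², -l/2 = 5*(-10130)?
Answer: -1/6158112 ≈ -1.6239e-7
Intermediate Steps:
l = 101300 (l = -10*(-10130) = -2*(-50650) = 101300)
G(b) = b³
1/(G(-184) + (l - 29908)) = 1/((-184)³ + (101300 - 29908)) = 1/(-6229504 + 71392) = 1/(-6158112) = -1/6158112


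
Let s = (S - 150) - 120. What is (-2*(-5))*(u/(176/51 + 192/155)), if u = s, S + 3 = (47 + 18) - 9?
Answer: -1225275/2648 ≈ -462.72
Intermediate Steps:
S = 53 (S = -3 + ((47 + 18) - 9) = -3 + (65 - 9) = -3 + 56 = 53)
s = -217 (s = (53 - 150) - 120 = -97 - 120 = -217)
u = -217
(-2*(-5))*(u/(176/51 + 192/155)) = (-2*(-5))*(-217/(176/51 + 192/155)) = 10*(-217/(176*(1/51) + 192*(1/155))) = 10*(-217/(176/51 + 192/155)) = 10*(-217/37072/7905) = 10*(-217*7905/37072) = 10*(-245055/5296) = -1225275/2648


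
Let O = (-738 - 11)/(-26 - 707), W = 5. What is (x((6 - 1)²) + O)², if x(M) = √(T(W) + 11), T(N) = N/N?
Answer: 7008469/537289 + 2996*√3/733 ≈ 20.124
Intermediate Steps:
T(N) = 1
x(M) = 2*√3 (x(M) = √(1 + 11) = √12 = 2*√3)
O = 749/733 (O = -749/(-733) = -749*(-1/733) = 749/733 ≈ 1.0218)
(x((6 - 1)²) + O)² = (2*√3 + 749/733)² = (749/733 + 2*√3)²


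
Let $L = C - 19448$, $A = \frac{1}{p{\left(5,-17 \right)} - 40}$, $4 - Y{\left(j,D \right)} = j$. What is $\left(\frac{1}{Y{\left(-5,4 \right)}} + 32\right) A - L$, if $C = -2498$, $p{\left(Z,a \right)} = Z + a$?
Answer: $\frac{10270439}{468} \approx 21945.0$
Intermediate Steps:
$Y{\left(j,D \right)} = 4 - j$
$A = - \frac{1}{52}$ ($A = \frac{1}{\left(5 - 17\right) - 40} = \frac{1}{-12 - 40} = \frac{1}{-52} = - \frac{1}{52} \approx -0.019231$)
$L = -21946$ ($L = -2498 - 19448 = -21946$)
$\left(\frac{1}{Y{\left(-5,4 \right)}} + 32\right) A - L = \left(\frac{1}{4 - -5} + 32\right) \left(- \frac{1}{52}\right) - -21946 = \left(\frac{1}{4 + 5} + 32\right) \left(- \frac{1}{52}\right) + 21946 = \left(\frac{1}{9} + 32\right) \left(- \frac{1}{52}\right) + 21946 = \frac{289}{9} \left(- \frac{1}{52}\right) + 21946 = - \frac{289}{468} + 21946 = \frac{10270439}{468}$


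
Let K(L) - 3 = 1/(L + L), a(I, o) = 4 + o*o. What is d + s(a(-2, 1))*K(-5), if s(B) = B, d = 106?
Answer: 241/2 ≈ 120.50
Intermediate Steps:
a(I, o) = 4 + o**2
K(L) = 3 + 1/(2*L) (K(L) = 3 + 1/(L + L) = 3 + 1/(2*L))
d + s(a(-2, 1))*K(-5) = 106 + (4 + 1**2)*(3 + (1/2)/(-5)) = 106 + (4 + 1)*(3 + (1/2)*(-1/5)) = 106 + 5*(3 - 1/10) = 106 + 5*(29/10) = 106 + 29/2 = 241/2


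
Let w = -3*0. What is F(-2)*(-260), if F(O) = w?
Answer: 0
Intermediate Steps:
w = 0
F(O) = 0
F(-2)*(-260) = 0*(-260) = 0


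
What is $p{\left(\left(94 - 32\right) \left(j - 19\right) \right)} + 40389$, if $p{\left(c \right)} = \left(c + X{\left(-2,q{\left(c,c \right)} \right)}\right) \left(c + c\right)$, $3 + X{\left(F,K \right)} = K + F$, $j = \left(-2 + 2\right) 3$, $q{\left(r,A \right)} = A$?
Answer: $5602905$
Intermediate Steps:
$j = 0$ ($j = 0 \cdot 3 = 0$)
$X{\left(F,K \right)} = -3 + F + K$ ($X{\left(F,K \right)} = -3 + \left(K + F\right) = -3 + \left(F + K\right) = -3 + F + K$)
$p{\left(c \right)} = 2 c \left(-5 + 2 c\right)$ ($p{\left(c \right)} = \left(c - \left(5 - c\right)\right) \left(c + c\right) = \left(c + \left(-5 + c\right)\right) 2 c = \left(-5 + 2 c\right) 2 c = 2 c \left(-5 + 2 c\right)$)
$p{\left(\left(94 - 32\right) \left(j - 19\right) \right)} + 40389 = 2 \left(94 - 32\right) \left(0 - 19\right) \left(-5 + 2 \left(94 - 32\right) \left(0 - 19\right)\right) + 40389 = 2 \cdot 62 \left(-19\right) \left(-5 + 2 \cdot 62 \left(-19\right)\right) + 40389 = 2 \left(-1178\right) \left(-5 + 2 \left(-1178\right)\right) + 40389 = 2 \left(-1178\right) \left(-5 - 2356\right) + 40389 = 2 \left(-1178\right) \left(-2361\right) + 40389 = 5562516 + 40389 = 5602905$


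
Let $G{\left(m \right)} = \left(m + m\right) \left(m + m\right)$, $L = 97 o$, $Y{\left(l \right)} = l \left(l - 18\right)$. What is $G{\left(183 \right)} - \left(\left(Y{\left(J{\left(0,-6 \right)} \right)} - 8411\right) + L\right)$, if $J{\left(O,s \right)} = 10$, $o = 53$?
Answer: $137306$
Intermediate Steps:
$Y{\left(l \right)} = l \left(-18 + l\right)$
$L = 5141$ ($L = 97 \cdot 53 = 5141$)
$G{\left(m \right)} = 4 m^{2}$ ($G{\left(m \right)} = 2 m 2 m = 4 m^{2}$)
$G{\left(183 \right)} - \left(\left(Y{\left(J{\left(0,-6 \right)} \right)} - 8411\right) + L\right) = 4 \cdot 183^{2} - \left(\left(10 \left(-18 + 10\right) - 8411\right) + 5141\right) = 4 \cdot 33489 - \left(\left(10 \left(-8\right) - 8411\right) + 5141\right) = 133956 - \left(\left(-80 - 8411\right) + 5141\right) = 133956 - \left(-8491 + 5141\right) = 133956 - -3350 = 133956 + 3350 = 137306$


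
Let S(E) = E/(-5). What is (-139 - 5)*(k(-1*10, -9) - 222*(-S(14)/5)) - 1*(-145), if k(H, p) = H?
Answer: 487177/25 ≈ 19487.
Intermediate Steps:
S(E) = -E/5 (S(E) = E*(-1/5) = -E/5)
(-139 - 5)*(k(-1*10, -9) - 222*(-S(14)/5)) - 1*(-145) = (-139 - 5)*(-1*10 - 222/((-5/((-1/5*14))))) - 1*(-145) = -144*(-10 - 222/((-5/(-14/5)))) + 145 = -144*(-10 - 222/((-5*(-5/14)))) + 145 = -144*(-10 - 222/25/14) + 145 = -144*(-10 - 222*14/25) + 145 = -144*(-10 - 3108/25) + 145 = -144*(-3358/25) + 145 = 483552/25 + 145 = 487177/25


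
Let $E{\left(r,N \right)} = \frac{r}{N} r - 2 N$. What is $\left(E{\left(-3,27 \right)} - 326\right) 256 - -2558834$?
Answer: $\frac{7384918}{3} \approx 2.4616 \cdot 10^{6}$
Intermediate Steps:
$E{\left(r,N \right)} = - 2 N + \frac{r^{2}}{N}$ ($E{\left(r,N \right)} = \frac{r^{2}}{N} - 2 N = - 2 N + \frac{r^{2}}{N}$)
$\left(E{\left(-3,27 \right)} - 326\right) 256 - -2558834 = \left(\left(\left(-2\right) 27 + \frac{\left(-3\right)^{2}}{27}\right) - 326\right) 256 - -2558834 = \left(\left(-54 + \frac{1}{27} \cdot 9\right) - 326\right) 256 + 2558834 = \left(\left(-54 + \frac{1}{3}\right) - 326\right) 256 + 2558834 = \left(- \frac{161}{3} - 326\right) 256 + 2558834 = \left(- \frac{1139}{3}\right) 256 + 2558834 = - \frac{291584}{3} + 2558834 = \frac{7384918}{3}$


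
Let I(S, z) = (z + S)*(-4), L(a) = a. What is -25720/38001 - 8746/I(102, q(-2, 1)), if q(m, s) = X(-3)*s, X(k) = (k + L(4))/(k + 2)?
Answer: 160982933/7676202 ≈ 20.972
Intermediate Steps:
X(k) = (4 + k)/(2 + k) (X(k) = (k + 4)/(k + 2) = (4 + k)/(2 + k))
q(m, s) = -s (q(m, s) = ((4 - 3)/(2 - 3))*s = (1/(-1))*s = (-1*1)*s = -s)
I(S, z) = -4*S - 4*z (I(S, z) = (S + z)*(-4) = -4*S - 4*z)
-25720/38001 - 8746/I(102, q(-2, 1)) = -25720/38001 - 8746/(-4*102 - (-4)) = -25720*1/38001 - 8746/(-408 - 4*(-1)) = -25720/38001 - 8746/(-408 + 4) = -25720/38001 - 8746/(-404) = -25720/38001 - 8746*(-1/404) = -25720/38001 + 4373/202 = 160982933/7676202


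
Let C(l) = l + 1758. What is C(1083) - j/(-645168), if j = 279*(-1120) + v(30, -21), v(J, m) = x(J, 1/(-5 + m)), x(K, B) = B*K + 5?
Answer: 11911963777/4193592 ≈ 2840.5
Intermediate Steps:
x(K, B) = 5 + B*K
C(l) = 1758 + l
v(J, m) = 5 + J/(-5 + m)
j = -4062190/13 (j = 279*(-1120) + (-25 + 30 + 5*(-21))/(-5 - 21) = -312480 + (-25 + 30 - 105)/(-26) = -312480 - 1/26*(-100) = -312480 + 50/13 = -4062190/13 ≈ -3.1248e+5)
C(1083) - j/(-645168) = (1758 + 1083) - (-4062190)/(13*(-645168)) = 2841 - (-4062190)*(-1)/(13*645168) = 2841 - 1*2031095/4193592 = 2841 - 2031095/4193592 = 11911963777/4193592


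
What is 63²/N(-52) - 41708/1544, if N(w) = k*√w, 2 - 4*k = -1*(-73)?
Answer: -10427/386 + 7938*I*√13/923 ≈ -27.013 + 31.009*I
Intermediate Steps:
k = -71/4 (k = ½ - (-1)*(-73)/4 = ½ - ¼*73 = ½ - 73/4 = -71/4 ≈ -17.750)
N(w) = -71*√w/4
63²/N(-52) - 41708/1544 = 63²/((-71*I*√13/2)) - 41708/1544 = 3969/((-71*I*√13/2)) - 41708*1/1544 = 3969/((-71*I*√13/2)) - 10427/386 = 3969*(2*I*√13/923) - 10427/386 = 7938*I*√13/923 - 10427/386 = -10427/386 + 7938*I*√13/923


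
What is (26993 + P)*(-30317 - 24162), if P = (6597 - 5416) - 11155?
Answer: -927178101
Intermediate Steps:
P = -9974 (P = 1181 - 11155 = -9974)
(26993 + P)*(-30317 - 24162) = (26993 - 9974)*(-30317 - 24162) = 17019*(-54479) = -927178101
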